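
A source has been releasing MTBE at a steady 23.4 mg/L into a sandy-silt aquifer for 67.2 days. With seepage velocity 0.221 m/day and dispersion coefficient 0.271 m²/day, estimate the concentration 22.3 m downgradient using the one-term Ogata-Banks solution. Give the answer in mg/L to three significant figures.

2.54 mg/L

For a continuous step input, C/C₀ ≈ ½·erfc((x−vt)/(2√(Dt))).
vt = 0.221 × 67.2 = 14.8512 m and 2√(Dt) = 2√(0.271 × 67.2) = 8.535 m.
Argument (x−vt)/(2√(Dt)) = (22.3 − 14.8512)/8.535 = 0.8727; ½·erfc(0.8727) = 0.1086.
C = 23.4 × 0.1086 = 2.54 mg/L.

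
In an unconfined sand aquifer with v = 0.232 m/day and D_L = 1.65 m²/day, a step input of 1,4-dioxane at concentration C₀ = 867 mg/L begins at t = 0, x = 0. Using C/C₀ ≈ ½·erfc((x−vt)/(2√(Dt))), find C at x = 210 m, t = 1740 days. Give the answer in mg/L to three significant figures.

For a continuous step input, C/C₀ ≈ ½·erfc((x−vt)/(2√(Dt))).
vt = 0.232 × 1740 = 403.68 m and 2√(Dt) = 2√(1.65 × 1740) = 107.2 m.
Argument (x−vt)/(2√(Dt)) = (210 − 403.68)/107.2 = -1.807; ½·erfc(-1.807) = 0.9947.
C = 867 × 0.9947 = 862 mg/L.

862 mg/L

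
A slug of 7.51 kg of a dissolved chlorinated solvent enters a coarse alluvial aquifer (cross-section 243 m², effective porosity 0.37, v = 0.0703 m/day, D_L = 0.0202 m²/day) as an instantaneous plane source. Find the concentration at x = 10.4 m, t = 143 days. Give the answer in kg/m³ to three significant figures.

For an instantaneous plane source, C(x,t) = M/(n_e·A·√(4πDt)) · exp(−(x−vt)²/(4Dt)), with n_e·A the pore (flow) area.
Plume center vt = 0.0703 × 143 = 10.0529 m, so the well at 10.4 m is 0.3471 m downgradient of the peak.
√(4πDt) = 6.025 m, giving peak height M/(n_e·A·√(4πDt)) = 7.51/(0.37 × 243 × 6.025) = 0.01386 kg/m³.
(x−vt)²/(4Dt) = (0.3471)²/(4 × 0.0202 × 143) = 0.01043; exp(−0.01043) = 0.9896.
C = 0.01386 × 0.9896 = 0.0137 kg/m³.

0.0137 kg/m³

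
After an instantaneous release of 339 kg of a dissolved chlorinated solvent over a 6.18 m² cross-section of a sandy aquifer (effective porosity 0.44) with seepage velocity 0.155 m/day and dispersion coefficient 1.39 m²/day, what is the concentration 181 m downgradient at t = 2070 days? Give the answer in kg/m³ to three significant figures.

0.120 kg/m³

For an instantaneous plane source, C(x,t) = M/(n_e·A·√(4πDt)) · exp(−(x−vt)²/(4Dt)), with n_e·A the pore (flow) area.
Plume center vt = 0.155 × 2070 = 320.85 m, so the well at 181 m is 139.85 m upgradient of the peak.
√(4πDt) = 190.2 m, giving peak height M/(n_e·A·√(4πDt)) = 339/(0.44 × 6.18 × 190.2) = 0.6555 kg/m³.
(x−vt)²/(4Dt) = (-139.85)²/(4 × 1.39 × 2070) = 1.699; exp(−1.699) = 0.1829.
C = 0.6555 × 0.1829 = 0.120 kg/m³.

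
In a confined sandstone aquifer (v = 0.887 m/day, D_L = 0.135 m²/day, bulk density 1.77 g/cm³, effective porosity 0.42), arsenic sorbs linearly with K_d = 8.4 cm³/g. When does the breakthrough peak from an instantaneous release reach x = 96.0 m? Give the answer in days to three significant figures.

3930 days

Retardation factor R = 1 + ρ_b·K_d/n = 1 + 1.77 × 8.4/0.42 = 36.40.
Sorption retards both mechanisms: v_R = v/R = 0.02437 m/day, D_R = D/R = 0.003709 m²/day.
Peak time from v_R²t² + 2D_R t − x² = 0: t = (√(D_R² + v_R²x²) − D_R)/v_R².
√(D_R² + v_R²x²) = √(0.003709² + 0.02437² × 96.0²) = 2.340; v_R² = 0.0005939.
t = (2.340 − 0.003709)/0.0005939 = 3930 days.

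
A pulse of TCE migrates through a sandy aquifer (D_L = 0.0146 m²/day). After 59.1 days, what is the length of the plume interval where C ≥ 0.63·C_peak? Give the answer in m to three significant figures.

2.53 m

The plume is Gaussian with σ = √(2Dt) = √(2 × 0.0146 × 59.1) = 1.314 m.
C/C_peak = exp(−Δx²/(2σ²)) = 0.63 ⇒ Δx = σ·√(−2 ln 0.63) = 1.314 × 0.9613 = 1.263 m.
Width = 2Δx = 2.53 m.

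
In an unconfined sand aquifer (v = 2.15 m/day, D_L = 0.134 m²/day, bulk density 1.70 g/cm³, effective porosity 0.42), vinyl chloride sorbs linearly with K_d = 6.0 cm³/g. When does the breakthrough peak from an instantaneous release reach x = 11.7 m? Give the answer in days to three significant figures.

Retardation factor R = 1 + ρ_b·K_d/n = 1 + 1.70 × 6.0/0.42 = 25.29.
Sorption retards both mechanisms: v_R = v/R = 0.08501 m/day, D_R = D/R = 0.005299 m²/day.
Peak time from v_R²t² + 2D_R t − x² = 0: t = (√(D_R² + v_R²x²) − D_R)/v_R².
√(D_R² + v_R²x²) = √(0.005299² + 0.08501² × 11.7²) = 0.9946; v_R² = 0.007227.
t = (0.9946 − 0.005299)/0.007227 = 137 days.

137 days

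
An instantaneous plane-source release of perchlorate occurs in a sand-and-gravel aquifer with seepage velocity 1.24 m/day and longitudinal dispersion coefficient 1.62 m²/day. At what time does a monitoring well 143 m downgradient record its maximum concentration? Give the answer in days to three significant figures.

114 days

For the 1D instantaneous-source solution, setting ∂C/∂t = 0 at fixed x gives v²t² + 2Dt − x² = 0, so t = (√(D² + v²x²) − D)/v².
√(D² + v²x²) = √(1.62² + 1.24² × 143²) = 177.3; v² = 1.5376.
t = (177.3 − 1.62)/1.5376 = 114 days (vs. the pure-advection estimate x/v = 115 d).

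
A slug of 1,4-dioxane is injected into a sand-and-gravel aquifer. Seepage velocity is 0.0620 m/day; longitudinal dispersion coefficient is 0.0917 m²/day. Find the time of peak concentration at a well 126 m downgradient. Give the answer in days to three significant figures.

For the 1D instantaneous-source solution, setting ∂C/∂t = 0 at fixed x gives v²t² + 2Dt − x² = 0, so t = (√(D² + v²x²) − D)/v².
√(D² + v²x²) = √(0.0917² + 0.0620² × 126²) = 7.813; v² = 0.003844.
t = (7.813 − 0.0917)/0.003844 = 2010 days (vs. the pure-advection estimate x/v = 2030 d).

2010 days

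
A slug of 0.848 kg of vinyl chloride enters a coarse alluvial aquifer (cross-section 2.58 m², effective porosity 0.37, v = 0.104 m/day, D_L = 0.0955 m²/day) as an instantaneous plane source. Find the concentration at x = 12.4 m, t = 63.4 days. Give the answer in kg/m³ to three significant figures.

For an instantaneous plane source, C(x,t) = M/(n_e·A·√(4πDt)) · exp(−(x−vt)²/(4Dt)), with n_e·A the pore (flow) area.
Plume center vt = 0.104 × 63.4 = 6.5936 m, so the well at 12.4 m is 5.8064 m downgradient of the peak.
√(4πDt) = 8.723 m, giving peak height M/(n_e·A·√(4πDt)) = 0.848/(0.37 × 2.58 × 8.723) = 0.1018 kg/m³.
(x−vt)²/(4Dt) = (5.8064)²/(4 × 0.0955 × 63.4) = 1.392; exp(−1.392) = 0.2486.
C = 0.1018 × 0.2486 = 0.0253 kg/m³.

0.0253 kg/m³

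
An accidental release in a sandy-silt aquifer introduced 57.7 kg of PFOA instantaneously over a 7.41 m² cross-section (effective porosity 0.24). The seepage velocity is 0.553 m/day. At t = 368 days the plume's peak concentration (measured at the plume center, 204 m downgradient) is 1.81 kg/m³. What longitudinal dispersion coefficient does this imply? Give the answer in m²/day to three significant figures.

0.0695 m²/day

At the plume center C_max = M/(n_e·A·√(4πDt)), so D = M²/(4πt·(n_e·A·C_max)²).
n_e·A·C_max = 0.24 × 7.41 × 1.81 = 3.219 kg/m.
D = 57.7²/(4π × 368 × 3.219²) = 0.0695 m²/day.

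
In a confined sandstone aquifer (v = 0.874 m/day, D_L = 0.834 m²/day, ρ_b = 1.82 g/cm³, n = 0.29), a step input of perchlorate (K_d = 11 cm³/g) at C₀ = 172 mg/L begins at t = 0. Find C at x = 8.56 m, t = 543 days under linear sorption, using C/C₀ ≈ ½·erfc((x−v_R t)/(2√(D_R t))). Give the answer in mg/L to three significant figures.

Retardation factor R = 1 + ρ_b·K_d/n = 1 + 1.82 × 11/0.29 = 70.03.
Sorption retards both mechanisms: v_R = v/R = 0.01248 m/day, D_R = D/R = 0.01191 m²/day.
v_R·t = 0.01248 × 543 = 6.77664 m; 2√(D_R t) = 5.086 m; argument = (8.56 − 6.77664)/5.086 = 0.3506.
C = C₀ × ½·erfc(0.3506) = 172 × 0.3100 = 53.3 mg/L.

53.3 mg/L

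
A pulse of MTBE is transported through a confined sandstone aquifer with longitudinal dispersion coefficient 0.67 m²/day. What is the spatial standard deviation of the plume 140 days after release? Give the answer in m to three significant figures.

13.7 m

Dispersive spreading gives a Gaussian with σ² = 2Dt; advection only shifts the center.
σ = √(2 × 0.67 × 140) = 13.7 m.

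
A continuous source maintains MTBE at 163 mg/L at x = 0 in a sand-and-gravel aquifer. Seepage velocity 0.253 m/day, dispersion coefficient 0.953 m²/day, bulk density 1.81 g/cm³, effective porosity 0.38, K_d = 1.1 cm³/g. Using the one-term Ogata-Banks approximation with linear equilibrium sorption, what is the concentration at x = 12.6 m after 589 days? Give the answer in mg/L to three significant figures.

130 mg/L

Retardation factor R = 1 + ρ_b·K_d/n = 1 + 1.81 × 1.1/0.38 = 6.239.
Sorption retards both mechanisms: v_R = v/R = 0.04055 m/day, D_R = D/R = 0.1527 m²/day.
v_R·t = 0.04055 × 589 = 23.88395 m; 2√(D_R t) = 18.97 m; argument = (12.6 − 23.88395)/18.97 = -0.5948.
C = C₀ × ½·erfc(-0.5948) = 163 × 0.7999 = 130 mg/L.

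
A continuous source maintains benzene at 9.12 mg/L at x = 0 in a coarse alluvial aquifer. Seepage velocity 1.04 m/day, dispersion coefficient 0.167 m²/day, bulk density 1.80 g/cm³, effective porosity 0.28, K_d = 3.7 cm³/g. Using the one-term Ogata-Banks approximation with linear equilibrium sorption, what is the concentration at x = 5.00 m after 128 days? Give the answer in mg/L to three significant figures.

Retardation factor R = 1 + ρ_b·K_d/n = 1 + 1.80 × 3.7/0.28 = 24.79.
Sorption retards both mechanisms: v_R = v/R = 0.04195 m/day, D_R = D/R = 0.006737 m²/day.
v_R·t = 0.04195 × 128 = 5.3696 m; 2√(D_R t) = 1.857 m; argument = (5.00 − 5.3696)/1.857 = -0.1990.
C = C₀ × ½·erfc(-0.1990) = 9.12 × 0.6108 = 5.57 mg/L.

5.57 mg/L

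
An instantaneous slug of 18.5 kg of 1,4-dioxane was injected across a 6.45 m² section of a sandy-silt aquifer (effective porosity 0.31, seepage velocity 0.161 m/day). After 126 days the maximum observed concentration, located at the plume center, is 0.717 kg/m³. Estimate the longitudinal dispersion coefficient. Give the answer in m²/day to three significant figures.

0.105 m²/day

At the plume center C_max = M/(n_e·A·√(4πDt)), so D = M²/(4πt·(n_e·A·C_max)²).
n_e·A·C_max = 0.31 × 6.45 × 0.717 = 1.434 kg/m.
D = 18.5²/(4π × 126 × 1.434²) = 0.105 m²/day.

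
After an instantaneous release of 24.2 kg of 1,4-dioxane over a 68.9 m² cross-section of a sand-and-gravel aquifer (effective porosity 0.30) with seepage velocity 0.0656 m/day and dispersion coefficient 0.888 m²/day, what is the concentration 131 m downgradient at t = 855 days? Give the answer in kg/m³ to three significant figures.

For an instantaneous plane source, C(x,t) = M/(n_e·A·√(4πDt)) · exp(−(x−vt)²/(4Dt)), with n_e·A the pore (flow) area.
Plume center vt = 0.0656 × 855 = 56.088 m, so the well at 131 m is 74.912 m downgradient of the peak.
√(4πDt) = 97.68 m, giving peak height M/(n_e·A·√(4πDt)) = 24.2/(0.30 × 68.9 × 97.68) = 0.01199 kg/m³.
(x−vt)²/(4Dt) = (74.912)²/(4 × 0.888 × 855) = 1.848; exp(−1.848) = 0.1576.
C = 0.01199 × 0.1576 = 0.00189 kg/m³.

0.00189 kg/m³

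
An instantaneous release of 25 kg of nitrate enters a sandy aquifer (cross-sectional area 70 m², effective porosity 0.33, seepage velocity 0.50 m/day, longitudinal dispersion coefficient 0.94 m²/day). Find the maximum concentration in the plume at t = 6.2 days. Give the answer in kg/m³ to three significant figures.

0.126 kg/m³

The peak of an instantaneous 1D plume sits at x = vt; there the Gaussian factor is 1 and C_max = M/(n_e·A·√(4πDt)), where n_e·A is the pore area the mass is dissolved in.
√(4πDt) = √(4π × 0.94 × 6.2) = 8.558 m, so C_max = 25/(0.33 × 70 × 8.558) = 0.126 kg/m³.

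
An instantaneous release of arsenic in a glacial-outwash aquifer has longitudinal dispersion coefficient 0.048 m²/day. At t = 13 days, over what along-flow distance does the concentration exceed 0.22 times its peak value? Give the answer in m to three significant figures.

The plume is Gaussian with σ = √(2Dt) = √(2 × 0.048 × 13) = 1.117 m.
C/C_peak = exp(−Δx²/(2σ²)) = 0.22 ⇒ Δx = σ·√(−2 ln 0.22) = 1.117 × 1.740 = 1.944 m.
Width = 2Δx = 3.89 m.

3.89 m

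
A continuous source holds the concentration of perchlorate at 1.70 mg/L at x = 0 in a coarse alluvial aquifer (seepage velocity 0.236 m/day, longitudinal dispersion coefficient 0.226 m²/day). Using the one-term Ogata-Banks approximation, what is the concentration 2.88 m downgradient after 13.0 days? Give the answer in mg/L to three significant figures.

0.903 mg/L

For a continuous step input, C/C₀ ≈ ½·erfc((x−vt)/(2√(Dt))).
vt = 0.236 × 13.0 = 3.068 m and 2√(Dt) = 2√(0.226 × 13.0) = 3.428 m.
Argument (x−vt)/(2√(Dt)) = (2.88 − 3.068)/3.428 = -0.05484; ½·erfc(-0.05484) = 0.5309.
C = 1.70 × 0.5309 = 0.903 mg/L.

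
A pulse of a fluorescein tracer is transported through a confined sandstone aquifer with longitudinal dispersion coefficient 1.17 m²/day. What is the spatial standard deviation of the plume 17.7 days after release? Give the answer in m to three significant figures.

6.44 m

Dispersive spreading gives a Gaussian with σ² = 2Dt; advection only shifts the center.
σ = √(2 × 1.17 × 17.7) = 6.44 m.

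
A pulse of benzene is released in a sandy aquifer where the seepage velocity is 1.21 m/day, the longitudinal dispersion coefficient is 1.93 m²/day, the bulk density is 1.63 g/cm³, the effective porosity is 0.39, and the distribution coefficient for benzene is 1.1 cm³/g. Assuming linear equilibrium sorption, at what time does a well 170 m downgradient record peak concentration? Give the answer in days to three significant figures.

Retardation factor R = 1 + ρ_b·K_d/n = 1 + 1.63 × 1.1/0.39 = 5.597.
Sorption retards both mechanisms: v_R = v/R = 0.2162 m/day, D_R = D/R = 0.3448 m²/day.
Peak time from v_R²t² + 2D_R t − x² = 0: t = (√(D_R² + v_R²x²) − D_R)/v_R².
√(D_R² + v_R²x²) = √(0.3448² + 0.2162² × 170²) = 36.76; v_R² = 0.04674.
t = (36.76 − 0.3448)/0.04674 = 779 days.

779 days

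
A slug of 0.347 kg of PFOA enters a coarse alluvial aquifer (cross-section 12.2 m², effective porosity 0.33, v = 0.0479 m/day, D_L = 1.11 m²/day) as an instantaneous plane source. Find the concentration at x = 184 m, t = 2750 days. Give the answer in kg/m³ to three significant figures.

For an instantaneous plane source, C(x,t) = M/(n_e·A·√(4πDt)) · exp(−(x−vt)²/(4Dt)), with n_e·A the pore (flow) area.
Plume center vt = 0.0479 × 2750 = 131.725 m, so the well at 184 m is 52.275 m downgradient of the peak.
√(4πDt) = 195.9 m, giving peak height M/(n_e·A·√(4πDt)) = 0.347/(0.33 × 12.2 × 195.9) = 0.0004400 kg/m³.
(x−vt)²/(4Dt) = (52.275)²/(4 × 1.11 × 2750) = 0.2238; exp(−0.2238) = 0.7995.
C = 0.0004400 × 0.7995 = 0.000352 kg/m³.

0.000352 kg/m³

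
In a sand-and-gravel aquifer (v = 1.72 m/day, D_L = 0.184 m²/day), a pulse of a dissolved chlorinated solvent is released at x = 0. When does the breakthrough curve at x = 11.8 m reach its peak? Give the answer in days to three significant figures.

6.80 days

For the 1D instantaneous-source solution, setting ∂C/∂t = 0 at fixed x gives v²t² + 2Dt − x² = 0, so t = (√(D² + v²x²) − D)/v².
√(D² + v²x²) = √(0.184² + 1.72² × 11.8²) = 20.30; v² = 2.9584.
t = (20.30 − 0.184)/2.9584 = 6.80 days (vs. the pure-advection estimate x/v = 6.86 d).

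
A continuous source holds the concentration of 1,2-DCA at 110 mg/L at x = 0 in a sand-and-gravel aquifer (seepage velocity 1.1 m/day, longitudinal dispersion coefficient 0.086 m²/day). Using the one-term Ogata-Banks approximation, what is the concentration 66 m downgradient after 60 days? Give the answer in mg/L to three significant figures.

For a continuous step input, C/C₀ ≈ ½·erfc((x−vt)/(2√(Dt))).
vt = 1.1 × 60 = 66 m and 2√(Dt) = 2√(0.086 × 60) = 4.543 m.
Argument (x−vt)/(2√(Dt)) = (66 − 66)/4.543 = 0; ½·erfc(0) = 0.5000.
C = 110 × 0.5000 = 55.0 mg/L.

55.0 mg/L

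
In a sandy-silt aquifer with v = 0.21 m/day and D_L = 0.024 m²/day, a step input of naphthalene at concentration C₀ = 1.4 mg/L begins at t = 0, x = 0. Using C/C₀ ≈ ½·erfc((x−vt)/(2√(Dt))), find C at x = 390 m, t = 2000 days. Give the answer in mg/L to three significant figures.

For a continuous step input, C/C₀ ≈ ½·erfc((x−vt)/(2√(Dt))).
vt = 0.21 × 2000 = 420 m and 2√(Dt) = 2√(0.024 × 2000) = 13.86 m.
Argument (x−vt)/(2√(Dt)) = (390 − 420)/13.86 = -2.165; ½·erfc(-2.165) = 0.9989.
C = 1.4 × 0.9989 = 1.40 mg/L.

1.40 mg/L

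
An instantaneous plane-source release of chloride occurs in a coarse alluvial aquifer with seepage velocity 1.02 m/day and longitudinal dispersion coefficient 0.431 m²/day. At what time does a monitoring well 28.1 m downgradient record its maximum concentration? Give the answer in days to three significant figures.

27.1 days

For the 1D instantaneous-source solution, setting ∂C/∂t = 0 at fixed x gives v²t² + 2Dt − x² = 0, so t = (√(D² + v²x²) − D)/v².
√(D² + v²x²) = √(0.431² + 1.02² × 28.1²) = 28.67; v² = 1.0404.
t = (28.67 − 0.431)/1.0404 = 27.1 days (vs. the pure-advection estimate x/v = 27.5 d).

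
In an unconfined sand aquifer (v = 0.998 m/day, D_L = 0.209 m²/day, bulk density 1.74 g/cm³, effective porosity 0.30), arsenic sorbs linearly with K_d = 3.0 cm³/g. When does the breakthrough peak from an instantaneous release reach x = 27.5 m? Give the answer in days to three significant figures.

503 days

Retardation factor R = 1 + ρ_b·K_d/n = 1 + 1.74 × 3.0/0.30 = 18.40.
Sorption retards both mechanisms: v_R = v/R = 0.05424 m/day, D_R = D/R = 0.01136 m²/day.
Peak time from v_R²t² + 2D_R t − x² = 0: t = (√(D_R² + v_R²x²) − D_R)/v_R².
√(D_R² + v_R²x²) = √(0.01136² + 0.05424² × 27.5²) = 1.492; v_R² = 0.002942.
t = (1.492 − 0.01136)/0.002942 = 503 days.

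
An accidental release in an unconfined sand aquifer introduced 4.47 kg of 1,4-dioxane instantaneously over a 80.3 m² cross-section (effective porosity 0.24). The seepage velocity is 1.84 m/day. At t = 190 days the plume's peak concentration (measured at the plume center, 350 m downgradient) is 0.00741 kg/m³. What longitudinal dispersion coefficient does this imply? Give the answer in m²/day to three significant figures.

0.410 m²/day

At the plume center C_max = M/(n_e·A·√(4πDt)), so D = M²/(4πt·(n_e·A·C_max)²).
n_e·A·C_max = 0.24 × 80.3 × 0.00741 = 0.1428 kg/m.
D = 4.47²/(4π × 190 × 0.1428²) = 0.410 m²/day.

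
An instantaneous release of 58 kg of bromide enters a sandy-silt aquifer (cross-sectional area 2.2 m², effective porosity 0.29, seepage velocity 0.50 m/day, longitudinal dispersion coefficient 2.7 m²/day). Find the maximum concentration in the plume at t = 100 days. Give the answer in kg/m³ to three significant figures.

1.56 kg/m³

The peak of an instantaneous 1D plume sits at x = vt; there the Gaussian factor is 1 and C_max = M/(n_e·A·√(4πDt)), where n_e·A is the pore area the mass is dissolved in.
√(4πDt) = √(4π × 2.7 × 100) = 58.25 m, so C_max = 58/(0.29 × 2.2 × 58.25) = 1.56 kg/m³.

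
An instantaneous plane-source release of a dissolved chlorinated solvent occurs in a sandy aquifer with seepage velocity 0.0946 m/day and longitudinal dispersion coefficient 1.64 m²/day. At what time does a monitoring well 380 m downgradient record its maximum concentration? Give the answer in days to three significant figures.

For the 1D instantaneous-source solution, setting ∂C/∂t = 0 at fixed x gives v²t² + 2Dt − x² = 0, so t = (√(D² + v²x²) − D)/v².
√(D² + v²x²) = √(1.64² + 0.0946² × 380²) = 35.99; v² = 0.00894916.
t = (35.99 − 1.64)/0.00894916 = 3840 days (vs. the pure-advection estimate x/v = 4020 d).

3840 days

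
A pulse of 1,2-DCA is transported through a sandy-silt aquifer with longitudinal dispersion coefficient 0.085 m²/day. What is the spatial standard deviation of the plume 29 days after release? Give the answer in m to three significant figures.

Dispersive spreading gives a Gaussian with σ² = 2Dt; advection only shifts the center.
σ = √(2 × 0.085 × 29) = 2.22 m.

2.22 m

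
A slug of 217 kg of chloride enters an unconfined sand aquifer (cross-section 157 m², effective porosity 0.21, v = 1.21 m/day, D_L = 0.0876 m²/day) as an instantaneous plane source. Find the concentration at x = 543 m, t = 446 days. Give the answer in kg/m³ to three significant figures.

For an instantaneous plane source, C(x,t) = M/(n_e·A·√(4πDt)) · exp(−(x−vt)²/(4Dt)), with n_e·A the pore (flow) area.
Plume center vt = 1.21 × 446 = 539.66 m, so the well at 543 m is 3.34 m downgradient of the peak.
√(4πDt) = 22.16 m, giving peak height M/(n_e·A·√(4πDt)) = 217/(0.21 × 157 × 22.16) = 0.2970 kg/m³.
(x−vt)²/(4Dt) = (3.34)²/(4 × 0.0876 × 446) = 0.07138; exp(−0.07138) = 0.9311.
C = 0.2970 × 0.9311 = 0.277 kg/m³.

0.277 kg/m³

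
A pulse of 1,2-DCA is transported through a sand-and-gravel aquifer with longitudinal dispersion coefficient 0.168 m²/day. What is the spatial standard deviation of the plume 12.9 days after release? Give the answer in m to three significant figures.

2.08 m

Dispersive spreading gives a Gaussian with σ² = 2Dt; advection only shifts the center.
σ = √(2 × 0.168 × 12.9) = 2.08 m.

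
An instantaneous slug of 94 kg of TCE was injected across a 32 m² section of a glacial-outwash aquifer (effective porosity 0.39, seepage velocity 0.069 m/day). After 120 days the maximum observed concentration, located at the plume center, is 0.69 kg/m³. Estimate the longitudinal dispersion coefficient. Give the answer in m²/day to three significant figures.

At the plume center C_max = M/(n_e·A·√(4πDt)), so D = M²/(4πt·(n_e·A·C_max)²).
n_e·A·C_max = 0.39 × 32 × 0.69 = 8.611 kg/m.
D = 94²/(4π × 120 × 8.611²) = 0.0790 m²/day.

0.0790 m²/day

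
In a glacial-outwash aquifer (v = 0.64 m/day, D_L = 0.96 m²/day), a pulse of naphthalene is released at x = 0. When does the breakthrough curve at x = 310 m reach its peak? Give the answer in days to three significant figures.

For the 1D instantaneous-source solution, setting ∂C/∂t = 0 at fixed x gives v²t² + 2Dt − x² = 0, so t = (√(D² + v²x²) − D)/v².
√(D² + v²x²) = √(0.96² + 0.64² × 310²) = 198.4; v² = 0.4096.
t = (198.4 − 0.96)/0.4096 = 482 days (vs. the pure-advection estimate x/v = 484 d).

482 days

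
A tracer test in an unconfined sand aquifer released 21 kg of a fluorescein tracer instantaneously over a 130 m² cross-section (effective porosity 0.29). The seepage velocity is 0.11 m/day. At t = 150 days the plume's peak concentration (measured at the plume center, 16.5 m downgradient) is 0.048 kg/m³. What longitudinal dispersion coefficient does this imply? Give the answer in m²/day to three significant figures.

At the plume center C_max = M/(n_e·A·√(4πDt)), so D = M²/(4πt·(n_e·A·C_max)²).
n_e·A·C_max = 0.29 × 130 × 0.048 = 1.810 kg/m.
D = 21²/(4π × 150 × 1.810²) = 0.0714 m²/day.

0.0714 m²/day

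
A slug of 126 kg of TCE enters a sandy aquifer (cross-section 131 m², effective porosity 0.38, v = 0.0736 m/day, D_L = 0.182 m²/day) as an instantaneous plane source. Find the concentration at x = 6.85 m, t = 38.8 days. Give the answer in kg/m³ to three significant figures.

For an instantaneous plane source, C(x,t) = M/(n_e·A·√(4πDt)) · exp(−(x−vt)²/(4Dt)), with n_e·A the pore (flow) area.
Plume center vt = 0.0736 × 38.8 = 2.85568 m, so the well at 6.85 m is 3.99432 m downgradient of the peak.
√(4πDt) = 9.420 m, giving peak height M/(n_e·A·√(4πDt)) = 126/(0.38 × 131 × 9.420) = 0.2687 kg/m³.
(x−vt)²/(4Dt) = (3.99432)²/(4 × 0.182 × 38.8) = 0.5648; exp(−0.5648) = 0.5685.
C = 0.2687 × 0.5685 = 0.153 kg/m³.

0.153 kg/m³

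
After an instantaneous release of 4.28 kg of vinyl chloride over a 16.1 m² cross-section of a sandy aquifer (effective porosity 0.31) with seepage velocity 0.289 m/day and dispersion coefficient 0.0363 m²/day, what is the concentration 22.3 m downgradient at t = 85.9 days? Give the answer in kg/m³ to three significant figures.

0.0822 kg/m³

For an instantaneous plane source, C(x,t) = M/(n_e·A·√(4πDt)) · exp(−(x−vt)²/(4Dt)), with n_e·A the pore (flow) area.
Plume center vt = 0.289 × 85.9 = 24.8251 m, so the well at 22.3 m is 2.5251 m upgradient of the peak.
√(4πDt) = 6.260 m, giving peak height M/(n_e·A·√(4πDt)) = 4.28/(0.31 × 16.1 × 6.260) = 0.1370 kg/m³.
(x−vt)²/(4Dt) = (-2.5251)²/(4 × 0.0363 × 85.9) = 0.5112; exp(−0.5112) = 0.5998.
C = 0.1370 × 0.5998 = 0.0822 kg/m³.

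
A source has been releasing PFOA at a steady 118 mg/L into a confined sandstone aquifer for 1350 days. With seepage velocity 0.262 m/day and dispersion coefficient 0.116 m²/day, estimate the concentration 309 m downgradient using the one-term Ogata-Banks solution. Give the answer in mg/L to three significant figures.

117 mg/L

For a continuous step input, C/C₀ ≈ ½·erfc((x−vt)/(2√(Dt))).
vt = 0.262 × 1350 = 353.7 m and 2√(Dt) = 2√(0.116 × 1350) = 25.03 m.
Argument (x−vt)/(2√(Dt)) = (309 − 353.7)/25.03 = -1.786; ½·erfc(-1.786) = 0.9942.
C = 118 × 0.9942 = 117 mg/L.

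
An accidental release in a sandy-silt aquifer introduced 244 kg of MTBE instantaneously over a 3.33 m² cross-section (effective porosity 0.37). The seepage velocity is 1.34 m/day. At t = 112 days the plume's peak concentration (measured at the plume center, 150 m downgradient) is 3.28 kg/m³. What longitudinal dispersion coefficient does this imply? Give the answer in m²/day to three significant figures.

At the plume center C_max = M/(n_e·A·√(4πDt)), so D = M²/(4πt·(n_e·A·C_max)²).
n_e·A·C_max = 0.37 × 3.33 × 3.28 = 4.041 kg/m.
D = 244²/(4π × 112 × 4.041²) = 2.59 m²/day.

2.59 m²/day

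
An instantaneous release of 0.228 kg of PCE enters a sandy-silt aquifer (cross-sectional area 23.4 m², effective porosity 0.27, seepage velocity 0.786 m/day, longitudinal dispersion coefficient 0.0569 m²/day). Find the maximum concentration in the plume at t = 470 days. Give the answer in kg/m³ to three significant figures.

The peak of an instantaneous 1D plume sits at x = vt; there the Gaussian factor is 1 and C_max = M/(n_e·A·√(4πDt)), where n_e·A is the pore area the mass is dissolved in.
√(4πDt) = √(4π × 0.0569 × 470) = 18.33 m, so C_max = 0.228/(0.27 × 23.4 × 18.33) = 0.00197 kg/m³.

0.00197 kg/m³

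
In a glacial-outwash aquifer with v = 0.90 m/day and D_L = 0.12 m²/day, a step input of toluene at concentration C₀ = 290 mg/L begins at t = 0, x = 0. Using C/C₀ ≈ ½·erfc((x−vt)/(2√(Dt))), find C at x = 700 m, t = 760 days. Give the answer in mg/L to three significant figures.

For a continuous step input, C/C₀ ≈ ½·erfc((x−vt)/(2√(Dt))).
vt = 0.90 × 760 = 684 m and 2√(Dt) = 2√(0.12 × 760) = 19.10 m.
Argument (x−vt)/(2√(Dt)) = (700 − 684)/19.10 = 0.8377; ½·erfc(0.8377) = 0.1181.
C = 290 × 0.1181 = 34.2 mg/L.

34.2 mg/L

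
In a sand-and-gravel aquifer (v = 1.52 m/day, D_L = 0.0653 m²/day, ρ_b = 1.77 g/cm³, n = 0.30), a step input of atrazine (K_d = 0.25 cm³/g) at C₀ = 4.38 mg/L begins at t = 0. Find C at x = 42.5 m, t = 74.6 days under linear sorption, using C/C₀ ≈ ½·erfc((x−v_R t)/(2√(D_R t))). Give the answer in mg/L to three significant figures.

4.17 mg/L

Retardation factor R = 1 + ρ_b·K_d/n = 1 + 1.77 × 0.25/0.30 = 2.475.
Sorption retards both mechanisms: v_R = v/R = 0.6141 m/day, D_R = D/R = 0.02638 m²/day.
v_R·t = 0.6141 × 74.6 = 45.81186 m; 2√(D_R t) = 2.806 m; argument = (42.5 − 45.81186)/2.806 = -1.180.
C = C₀ × ½·erfc(-1.180) = 4.38 × 0.9524 = 4.17 mg/L.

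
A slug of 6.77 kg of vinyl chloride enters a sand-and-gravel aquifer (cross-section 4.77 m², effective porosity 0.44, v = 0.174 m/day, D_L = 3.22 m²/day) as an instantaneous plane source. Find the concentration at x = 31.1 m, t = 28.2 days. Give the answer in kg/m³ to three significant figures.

0.0144 kg/m³

For an instantaneous plane source, C(x,t) = M/(n_e·A·√(4πDt)) · exp(−(x−vt)²/(4Dt)), with n_e·A the pore (flow) area.
Plume center vt = 0.174 × 28.2 = 4.9068 m, so the well at 31.1 m is 26.1932 m downgradient of the peak.
√(4πDt) = 33.78 m, giving peak height M/(n_e·A·√(4πDt)) = 6.77/(0.44 × 4.77 × 33.78) = 0.09549 kg/m³.
(x−vt)²/(4Dt) = (26.1932)²/(4 × 3.22 × 28.2) = 1.889; exp(−1.889) = 0.1512.
C = 0.09549 × 0.1512 = 0.0144 kg/m³.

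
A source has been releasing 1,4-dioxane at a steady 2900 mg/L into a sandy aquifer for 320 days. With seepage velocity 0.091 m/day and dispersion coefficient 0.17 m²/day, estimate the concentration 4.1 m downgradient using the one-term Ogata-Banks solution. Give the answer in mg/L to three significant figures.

2880 mg/L

For a continuous step input, C/C₀ ≈ ½·erfc((x−vt)/(2√(Dt))).
vt = 0.091 × 320 = 29.12 m and 2√(Dt) = 2√(0.17 × 320) = 14.75 m.
Argument (x−vt)/(2√(Dt)) = (4.1 − 29.12)/14.75 = -1.696; ½·erfc(-1.696) = 0.9918.
C = 2900 × 0.9918 = 2880 mg/L.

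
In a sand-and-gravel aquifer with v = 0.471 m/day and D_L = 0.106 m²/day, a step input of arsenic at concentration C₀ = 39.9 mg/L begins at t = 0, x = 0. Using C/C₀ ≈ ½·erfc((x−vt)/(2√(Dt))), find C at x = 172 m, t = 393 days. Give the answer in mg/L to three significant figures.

36.9 mg/L

For a continuous step input, C/C₀ ≈ ½·erfc((x−vt)/(2√(Dt))).
vt = 0.471 × 393 = 185.103 m and 2√(Dt) = 2√(0.106 × 393) = 12.91 m.
Argument (x−vt)/(2√(Dt)) = (172 − 185.103)/12.91 = -1.015; ½·erfc(-1.015) = 0.9244.
C = 39.9 × 0.9244 = 36.9 mg/L.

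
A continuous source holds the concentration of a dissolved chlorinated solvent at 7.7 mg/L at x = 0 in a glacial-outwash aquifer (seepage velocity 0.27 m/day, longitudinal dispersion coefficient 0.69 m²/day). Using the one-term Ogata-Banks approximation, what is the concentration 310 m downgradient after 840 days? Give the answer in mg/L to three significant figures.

0.0560 mg/L

For a continuous step input, C/C₀ ≈ ½·erfc((x−vt)/(2√(Dt))).
vt = 0.27 × 840 = 226.8 m and 2√(Dt) = 2√(0.69 × 840) = 48.15 m.
Argument (x−vt)/(2√(Dt)) = (310 − 226.8)/48.15 = 1.728; ½·erfc(1.728) = 0.007268.
C = 7.7 × 0.007268 = 0.0560 mg/L.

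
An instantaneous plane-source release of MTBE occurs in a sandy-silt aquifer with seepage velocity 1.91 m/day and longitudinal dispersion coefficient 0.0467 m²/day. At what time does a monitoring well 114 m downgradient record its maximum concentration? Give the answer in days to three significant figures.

For the 1D instantaneous-source solution, setting ∂C/∂t = 0 at fixed x gives v²t² + 2Dt − x² = 0, so t = (√(D² + v²x²) − D)/v².
√(D² + v²x²) = √(0.0467² + 1.91² × 114²) = 217.7; v² = 3.6481.
t = (217.7 − 0.0467)/3.6481 = 59.7 days (vs. the pure-advection estimate x/v = 59.7 d).

59.7 days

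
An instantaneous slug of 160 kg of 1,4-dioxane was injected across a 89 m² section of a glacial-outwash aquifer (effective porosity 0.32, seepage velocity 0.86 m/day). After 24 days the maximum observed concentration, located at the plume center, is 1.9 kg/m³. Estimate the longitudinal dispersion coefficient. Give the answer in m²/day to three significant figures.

0.0290 m²/day

At the plume center C_max = M/(n_e·A·√(4πDt)), so D = M²/(4πt·(n_e·A·C_max)²).
n_e·A·C_max = 0.32 × 89 × 1.9 = 54.11 kg/m.
D = 160²/(4π × 24 × 54.11²) = 0.0290 m²/day.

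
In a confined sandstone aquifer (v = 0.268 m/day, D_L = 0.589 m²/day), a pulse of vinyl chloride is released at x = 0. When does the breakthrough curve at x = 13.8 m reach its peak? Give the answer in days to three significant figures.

For the 1D instantaneous-source solution, setting ∂C/∂t = 0 at fixed x gives v²t² + 2Dt − x² = 0, so t = (√(D² + v²x²) − D)/v².
√(D² + v²x²) = √(0.589² + 0.268² × 13.8²) = 3.745; v² = 0.071824.
t = (3.745 − 0.589)/0.071824 = 43.9 days (vs. the pure-advection estimate x/v = 51.5 d).

43.9 days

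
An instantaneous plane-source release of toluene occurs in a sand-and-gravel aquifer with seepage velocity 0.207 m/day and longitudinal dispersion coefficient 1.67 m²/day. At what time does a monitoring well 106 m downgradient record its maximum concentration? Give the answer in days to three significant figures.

475 days

For the 1D instantaneous-source solution, setting ∂C/∂t = 0 at fixed x gives v²t² + 2Dt − x² = 0, so t = (√(D² + v²x²) − D)/v².
√(D² + v²x²) = √(1.67² + 0.207² × 106²) = 22.01; v² = 0.042849.
t = (22.01 − 1.67)/0.042849 = 475 days (vs. the pure-advection estimate x/v = 512 d).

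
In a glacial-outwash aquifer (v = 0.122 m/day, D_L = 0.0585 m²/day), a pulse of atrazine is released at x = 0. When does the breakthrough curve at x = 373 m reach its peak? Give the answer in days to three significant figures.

3050 days

For the 1D instantaneous-source solution, setting ∂C/∂t = 0 at fixed x gives v²t² + 2Dt − x² = 0, so t = (√(D² + v²x²) − D)/v².
√(D² + v²x²) = √(0.0585² + 0.122² × 373²) = 45.51; v² = 0.014884.
t = (45.51 − 0.0585)/0.014884 = 3050 days (vs. the pure-advection estimate x/v = 3060 d).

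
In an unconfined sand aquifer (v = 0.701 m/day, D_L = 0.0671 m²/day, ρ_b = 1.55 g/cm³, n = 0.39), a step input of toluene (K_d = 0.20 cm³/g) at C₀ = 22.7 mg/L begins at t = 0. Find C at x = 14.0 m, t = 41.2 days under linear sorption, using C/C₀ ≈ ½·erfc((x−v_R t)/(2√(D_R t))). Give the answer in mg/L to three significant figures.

Retardation factor R = 1 + ρ_b·K_d/n = 1 + 1.55 × 0.20/0.39 = 1.795.
Sorption retards both mechanisms: v_R = v/R = 0.3905 m/day, D_R = D/R = 0.03738 m²/day.
v_R·t = 0.3905 × 41.2 = 16.0886 m; 2√(D_R t) = 2.482 m; argument = (14.0 − 16.0886)/2.482 = -0.8415.
C = C₀ × ½·erfc(-0.8415) = 22.7 × 0.8830 = 20.0 mg/L.

20.0 mg/L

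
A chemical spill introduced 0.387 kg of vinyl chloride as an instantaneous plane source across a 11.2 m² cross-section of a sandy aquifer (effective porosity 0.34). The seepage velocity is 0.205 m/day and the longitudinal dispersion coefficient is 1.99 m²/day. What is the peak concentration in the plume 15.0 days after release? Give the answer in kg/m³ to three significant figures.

0.00525 kg/m³

The peak of an instantaneous 1D plume sits at x = vt; there the Gaussian factor is 1 and C_max = M/(n_e·A·√(4πDt)), where n_e·A is the pore area the mass is dissolved in.
√(4πDt) = √(4π × 1.99 × 15.0) = 19.37 m, so C_max = 0.387/(0.34 × 11.2 × 19.37) = 0.00525 kg/m³.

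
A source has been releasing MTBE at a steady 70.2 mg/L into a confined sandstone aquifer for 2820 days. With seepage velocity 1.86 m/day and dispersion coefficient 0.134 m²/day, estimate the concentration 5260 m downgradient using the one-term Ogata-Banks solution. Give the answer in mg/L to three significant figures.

For a continuous step input, C/C₀ ≈ ½·erfc((x−vt)/(2√(Dt))).
vt = 1.86 × 2820 = 5245.2 m and 2√(Dt) = 2√(0.134 × 2820) = 38.88 m.
Argument (x−vt)/(2√(Dt)) = (5260 − 5245.2)/38.88 = 0.3807; ½·erfc(0.3807) = 0.2952.
C = 70.2 × 0.2952 = 20.7 mg/L.

20.7 mg/L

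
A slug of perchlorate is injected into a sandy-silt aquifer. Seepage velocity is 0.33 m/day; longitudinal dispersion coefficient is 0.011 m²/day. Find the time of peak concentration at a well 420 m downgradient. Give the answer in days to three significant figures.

1270 days

For the 1D instantaneous-source solution, setting ∂C/∂t = 0 at fixed x gives v²t² + 2Dt − x² = 0, so t = (√(D² + v²x²) − D)/v².
√(D² + v²x²) = √(0.011² + 0.33² × 420²) = 138.6; v² = 0.1089.
t = (138.6 − 0.011)/0.1089 = 1270 days (vs. the pure-advection estimate x/v = 1270 d).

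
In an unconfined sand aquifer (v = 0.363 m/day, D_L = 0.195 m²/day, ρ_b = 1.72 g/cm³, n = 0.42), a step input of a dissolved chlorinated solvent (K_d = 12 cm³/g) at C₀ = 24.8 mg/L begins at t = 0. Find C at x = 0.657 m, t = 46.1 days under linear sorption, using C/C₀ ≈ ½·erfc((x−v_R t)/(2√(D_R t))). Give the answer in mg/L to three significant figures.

7.31 mg/L

Retardation factor R = 1 + ρ_b·K_d/n = 1 + 1.72 × 12/0.42 = 50.14.
Sorption retards both mechanisms: v_R = v/R = 0.007240 m/day, D_R = D/R = 0.003889 m²/day.
v_R·t = 0.007240 × 46.1 = 0.333764 m; 2√(D_R t) = 0.8468 m; argument = (0.657 − 0.333764)/0.8468 = 0.3817.
C = C₀ × ½·erfc(0.3817) = 24.8 × 0.2947 = 7.31 mg/L.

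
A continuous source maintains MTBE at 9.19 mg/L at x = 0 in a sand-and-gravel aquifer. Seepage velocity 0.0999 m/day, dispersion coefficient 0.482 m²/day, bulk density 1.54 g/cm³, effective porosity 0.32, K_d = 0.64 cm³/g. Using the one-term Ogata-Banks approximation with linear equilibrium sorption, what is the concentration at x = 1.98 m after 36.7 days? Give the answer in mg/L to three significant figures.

Retardation factor R = 1 + ρ_b·K_d/n = 1 + 1.54 × 0.64/0.32 = 4.080.
Sorption retards both mechanisms: v_R = v/R = 0.02449 m/day, D_R = D/R = 0.1181 m²/day.
v_R·t = 0.02449 × 36.7 = 0.898783 m; 2√(D_R t) = 4.164 m; argument = (1.98 − 0.898783)/4.164 = 0.2597.
C = C₀ × ½·erfc(0.2597) = 9.19 × 0.3567 = 3.28 mg/L.

3.28 mg/L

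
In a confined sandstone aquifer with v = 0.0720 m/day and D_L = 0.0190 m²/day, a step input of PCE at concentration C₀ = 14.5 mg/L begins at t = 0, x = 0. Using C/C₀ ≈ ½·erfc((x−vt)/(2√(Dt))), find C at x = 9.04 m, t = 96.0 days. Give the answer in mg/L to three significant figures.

1.92 mg/L

For a continuous step input, C/C₀ ≈ ½·erfc((x−vt)/(2√(Dt))).
vt = 0.0720 × 96.0 = 6.912 m and 2√(Dt) = 2√(0.0190 × 96.0) = 2.701 m.
Argument (x−vt)/(2√(Dt)) = (9.04 − 6.912)/2.701 = 0.7879; ½·erfc(0.7879) = 0.1326.
C = 14.5 × 0.1326 = 1.92 mg/L.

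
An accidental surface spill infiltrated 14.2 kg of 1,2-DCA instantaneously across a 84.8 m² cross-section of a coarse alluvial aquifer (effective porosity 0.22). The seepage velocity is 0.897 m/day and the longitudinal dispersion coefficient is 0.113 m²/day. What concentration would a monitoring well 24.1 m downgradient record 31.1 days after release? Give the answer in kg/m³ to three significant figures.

0.0411 kg/m³

For an instantaneous plane source, C(x,t) = M/(n_e·A·√(4πDt)) · exp(−(x−vt)²/(4Dt)), with n_e·A the pore (flow) area.
Plume center vt = 0.897 × 31.1 = 27.8967 m, so the well at 24.1 m is 3.7967 m upgradient of the peak.
√(4πDt) = 6.645 m, giving peak height M/(n_e·A·√(4πDt)) = 14.2/(0.22 × 84.8 × 6.645) = 0.1145 kg/m³.
(x−vt)²/(4Dt) = (-3.7967)²/(4 × 0.113 × 31.1) = 1.025; exp(−1.025) = 0.3588.
C = 0.1145 × 0.3588 = 0.0411 kg/m³.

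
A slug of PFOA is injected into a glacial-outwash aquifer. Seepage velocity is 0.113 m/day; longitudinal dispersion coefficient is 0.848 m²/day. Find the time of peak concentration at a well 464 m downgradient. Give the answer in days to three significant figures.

For the 1D instantaneous-source solution, setting ∂C/∂t = 0 at fixed x gives v²t² + 2Dt − x² = 0, so t = (√(D² + v²x²) − D)/v².
√(D² + v²x²) = √(0.848² + 0.113² × 464²) = 52.44; v² = 0.012769.
t = (52.44 − 0.848)/0.012769 = 4040 days (vs. the pure-advection estimate x/v = 4110 d).

4040 days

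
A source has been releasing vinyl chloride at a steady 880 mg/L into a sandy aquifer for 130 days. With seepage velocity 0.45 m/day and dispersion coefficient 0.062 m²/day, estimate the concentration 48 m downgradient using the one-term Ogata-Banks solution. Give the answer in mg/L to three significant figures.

876 mg/L

For a continuous step input, C/C₀ ≈ ½·erfc((x−vt)/(2√(Dt))).
vt = 0.45 × 130 = 58.5 m and 2√(Dt) = 2√(0.062 × 130) = 5.678 m.
Argument (x−vt)/(2√(Dt)) = (48 − 58.5)/5.678 = -1.849; ½·erfc(-1.849) = 0.9955.
C = 880 × 0.9955 = 876 mg/L.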